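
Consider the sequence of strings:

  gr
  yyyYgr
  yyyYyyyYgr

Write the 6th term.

The strings grow by a fixed prefix yyyY each time.
From yyyYyyyYgr, 3 further steps: yyyYyyyYgr → yyyYyyyYyyyYgr → yyyYyyyYyyyYyyyYgr → (answer).

yyyYyyyYyyyYyyyYyyyYgr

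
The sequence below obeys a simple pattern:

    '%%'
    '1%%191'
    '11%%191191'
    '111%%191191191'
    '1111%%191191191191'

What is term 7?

111111%%191191191191191191

s(k+1) = 1·s(k)·191, so each term gains 1 as a prefix and 191 as a suffix.
From 1111%%191191191191, 2 further steps: 1111%%191191191191 → 11111%%191191191191191 → (answer).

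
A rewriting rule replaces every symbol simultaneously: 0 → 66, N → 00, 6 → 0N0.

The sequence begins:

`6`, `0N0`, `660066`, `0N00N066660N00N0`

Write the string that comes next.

6600666600660N00N00N00N0660066660066

Replace each of the 16 characters of 0N00N066660N00N0 in place — 66 00 66 66 00 66 0N0 0N0 0N0 0N0 66 00 66 66 00 66 — and concatenate.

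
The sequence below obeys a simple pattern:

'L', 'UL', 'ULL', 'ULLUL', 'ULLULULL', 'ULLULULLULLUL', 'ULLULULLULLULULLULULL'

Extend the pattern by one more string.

This is a Fibonacci-style word recurrence s(k) = s(k−1)·s(k−2): e.g. UL·L = ULL.
So term 8 is ULLULULLULLULULLULULL·ULLULULLULLUL.

ULLULULLULLULULLULULLULLULULLULLUL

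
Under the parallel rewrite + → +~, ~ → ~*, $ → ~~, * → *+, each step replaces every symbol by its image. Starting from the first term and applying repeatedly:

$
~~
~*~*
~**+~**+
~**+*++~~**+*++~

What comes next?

~**+*++~*++~+~~*~**+*++~*++~+~~*

φ(~**+*++~~**+*++~) expands symbol-by-symbol to ~* *+ *+ +~ *+ +~ +~ ~* ~* *+ *+ +~ *+ +~ +~ ~*; joining the 16 pieces gives the next term.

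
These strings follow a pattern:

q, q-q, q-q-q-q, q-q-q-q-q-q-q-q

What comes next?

Every step duplicates the string with '-' between the halves.
One more doubling of q-q-q-q-q-q-q-q gives the answer.

q-q-q-q-q-q-q-q-q-q-q-q-q-q-q-q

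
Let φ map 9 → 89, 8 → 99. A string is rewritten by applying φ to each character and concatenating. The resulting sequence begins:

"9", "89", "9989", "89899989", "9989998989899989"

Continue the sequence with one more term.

φ(9989998989899989) expands symbol-by-symbol to 89 89 99 89 89 89 99 89 99 89 99 89 89 89 99 89; joining the 16 pieces gives the next term.

89899989898999899989998989899989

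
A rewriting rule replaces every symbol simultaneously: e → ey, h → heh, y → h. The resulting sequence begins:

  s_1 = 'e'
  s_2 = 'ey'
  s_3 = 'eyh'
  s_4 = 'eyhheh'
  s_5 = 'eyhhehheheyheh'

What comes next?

eyhhehheheyhehheheyheheyhheheyheh

Replace each of the 14 characters of eyhhehheheyheh in place — ey h heh heh ey heh heh ey heh ey h heh ey heh — and concatenate.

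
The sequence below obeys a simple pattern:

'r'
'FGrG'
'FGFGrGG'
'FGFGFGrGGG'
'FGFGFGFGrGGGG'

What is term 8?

s(k+1) = FG·s(k)·G, so each term gains FG as a prefix and G as a suffix.
From FGFGFGFGrGGGG, 3 further steps: FGFGFGFGrGGGG → FGFGFGFGFGrGGGGG → FGFGFGFGFGFGrGGGGGG → (answer).

FGFGFGFGFGFGFGrGGGGGGG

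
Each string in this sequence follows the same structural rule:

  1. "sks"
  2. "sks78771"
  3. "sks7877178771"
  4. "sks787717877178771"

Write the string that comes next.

Every step adds 78771 to the end: s(k+1) = s(k)·78771.
So the next term is sks787717877178771·78771.

sks78771787717877178771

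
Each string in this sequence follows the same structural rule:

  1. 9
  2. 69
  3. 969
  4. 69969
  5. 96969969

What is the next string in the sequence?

This is a Fibonacci-style word recurrence s(k) = s(k−2)·s(k−1): e.g. 9·69 = 969.
So term 6 is 69969·96969969.

6996996969969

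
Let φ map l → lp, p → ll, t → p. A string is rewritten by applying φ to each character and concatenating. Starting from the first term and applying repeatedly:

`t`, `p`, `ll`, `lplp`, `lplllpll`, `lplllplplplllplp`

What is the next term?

Rewriting the 16 symbols of lplllplplplllplp one by one yields lp ll lp lp lp ll lp ll lp ll lp lp lp ll lp ll; concatenated:

lplllplplplllplllplllplplplllpll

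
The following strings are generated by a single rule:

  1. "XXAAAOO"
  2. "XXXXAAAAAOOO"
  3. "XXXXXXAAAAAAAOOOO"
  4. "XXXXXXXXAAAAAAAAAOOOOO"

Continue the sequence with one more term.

Term n consists of 2n X's, followed by 2n+1 A's, followed by n+1 O's (n = 1, 2, …).
Setting n = 5 gives 10, 11, 6 characters in each block.

XXXXXXXXXXAAAAAAAAAAAOOOOOO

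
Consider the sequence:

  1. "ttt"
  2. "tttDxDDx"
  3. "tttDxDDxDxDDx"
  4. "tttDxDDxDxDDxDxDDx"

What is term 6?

The strings grow by a fixed suffix DxDDx each time.
From tttDxDDxDxDDxDxDDx, 2 further steps: tttDxDDxDxDDxDxDDx → tttDxDDxDxDDxDxDDxDxDDx → (answer).

tttDxDDxDxDDxDxDDxDxDDxDxDDx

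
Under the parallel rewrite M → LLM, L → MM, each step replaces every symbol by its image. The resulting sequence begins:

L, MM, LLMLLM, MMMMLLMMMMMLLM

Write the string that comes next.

Rewriting the 14 symbols of MMMMLLMMMMMLLM one by one yields LLM LLM LLM LLM MM MM LLM LLM LLM LLM LLM MM MM LLM; concatenated:

LLMLLMLLMLLMMMMMLLMLLMLLMLLMLLMMMMMLLM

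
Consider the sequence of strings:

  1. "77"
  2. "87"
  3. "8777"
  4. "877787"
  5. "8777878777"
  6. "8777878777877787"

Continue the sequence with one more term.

This is a Fibonacci-style word recurrence s(k) = s(k−1)·s(k−2): e.g. 87·77 = 8777.
So term 7 is 8777878777877787·8777878777.

87778787778777878777878777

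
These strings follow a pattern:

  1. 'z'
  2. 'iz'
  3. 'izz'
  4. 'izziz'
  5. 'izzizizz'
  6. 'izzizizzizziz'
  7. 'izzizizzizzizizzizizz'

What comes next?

Each term (from the third on) is the previous term followed by the one before it: term 3 = iz·z = izz.
The next term joins izzizizzizzizizzizizz and izzizizzizziz.

izzizizzizzizizzizizzizzizizzizziz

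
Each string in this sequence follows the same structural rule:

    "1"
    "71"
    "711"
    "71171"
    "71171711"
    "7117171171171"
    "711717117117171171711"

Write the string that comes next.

This is a Fibonacci-style word recurrence s(k) = s(k−1)·s(k−2): e.g. 71·1 = 711.
Continuing: 711717117117171171711 · 7117171171171 gives term 8.

7117171171171711717117117171171171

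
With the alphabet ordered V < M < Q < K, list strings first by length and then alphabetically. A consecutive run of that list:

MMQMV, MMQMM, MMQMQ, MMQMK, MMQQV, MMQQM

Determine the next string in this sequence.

The successor of MMQQM increments the rightmost position that isn't already K and resets every position after it to V.

MMQQQ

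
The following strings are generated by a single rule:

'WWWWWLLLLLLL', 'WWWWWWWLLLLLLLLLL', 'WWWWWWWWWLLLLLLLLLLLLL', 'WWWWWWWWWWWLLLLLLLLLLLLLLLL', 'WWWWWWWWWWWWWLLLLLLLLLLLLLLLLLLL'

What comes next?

WWWWWWWWWWWWWWWLLLLLLLLLLLLLLLLLLLLLL

Term n consists of 2n+1 W's, followed by 3n+1 L's, where the shown terms are n = 2, 3, 4, 5, 6.
At n = 7 the blocks have lengths 15, 22.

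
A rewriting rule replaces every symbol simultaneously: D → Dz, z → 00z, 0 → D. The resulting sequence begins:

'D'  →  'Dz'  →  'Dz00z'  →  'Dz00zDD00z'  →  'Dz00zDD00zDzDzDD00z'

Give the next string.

φ(Dz00zDD00zDzDzDD00z) expands symbol-by-symbol to Dz 00z D D 00z Dz Dz D D 00z Dz 00z Dz 00z Dz Dz D D 00z; joining the 19 pieces gives the next term.

Dz00zDD00zDzDzDD00zDz00zDz00zDzDzDD00z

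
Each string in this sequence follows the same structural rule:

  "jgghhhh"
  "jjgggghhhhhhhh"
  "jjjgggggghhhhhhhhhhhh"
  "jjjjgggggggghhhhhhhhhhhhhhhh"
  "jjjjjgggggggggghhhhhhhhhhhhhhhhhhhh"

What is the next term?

jjjjjjgggggggggggghhhhhhhhhhhhhhhhhhhhhhhh

The n-th term is n j's then 2n g's then 4n h's (n = 1, 2, …).
Setting n = 6 gives 6, 12, 24 characters in each block.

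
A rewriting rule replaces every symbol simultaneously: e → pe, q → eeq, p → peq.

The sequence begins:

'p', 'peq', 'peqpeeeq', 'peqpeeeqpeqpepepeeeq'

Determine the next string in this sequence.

φ(peqpeeeqpeqpepepeeeq) expands symbol-by-symbol to peq pe eeq peq pe pe pe eeq peq pe eeq peq pe peq pe peq pe pe pe eeq; joining the 20 pieces gives the next term.

peqpeeeqpeqpepepeeeqpeqpeeeqpeqpepeqpepeqpepepeeeq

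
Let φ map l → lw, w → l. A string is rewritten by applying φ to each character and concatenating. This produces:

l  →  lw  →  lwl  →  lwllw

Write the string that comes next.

Expanding lwllw: l→lw, w→l, l→lw, l→lw, w→l. Concatenated: lw l lw lw l.

lwllwlwl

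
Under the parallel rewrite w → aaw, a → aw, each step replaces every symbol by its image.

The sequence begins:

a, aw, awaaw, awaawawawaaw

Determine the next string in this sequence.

awaawawawaawawaawawaawawawaaw

Expanding awaawawawaaw: a→aw, w→aaw, a→aw, a→aw, w→aaw, a→aw, w→aaw, a→aw, w→aaw, a→aw, a→aw, w→aaw. Concatenated: aw aaw aw aw aaw aw aaw aw aaw aw aw aaw.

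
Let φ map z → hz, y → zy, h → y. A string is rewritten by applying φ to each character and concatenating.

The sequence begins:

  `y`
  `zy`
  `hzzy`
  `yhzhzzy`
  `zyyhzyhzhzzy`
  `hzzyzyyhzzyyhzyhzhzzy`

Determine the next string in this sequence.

φ(hzzyzyyhzzyyhzyhzhzzy) expands symbol-by-symbol to y hz hz zy hz zy zy y hz hz zy zy y hz zy y hz y hz hz zy; joining the 21 pieces gives the next term.

yhzhzzyhzzyzyyhzhzzyzyyhzzyyhzyhzhzzy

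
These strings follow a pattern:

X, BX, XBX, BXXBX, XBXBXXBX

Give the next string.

BXXBXXBXBXXBX

Each term (from the third on) is the two preceding terms concatenated in order: term 3 = X·BX = XBX.
The next term joins BXXBX and XBXBXXBX.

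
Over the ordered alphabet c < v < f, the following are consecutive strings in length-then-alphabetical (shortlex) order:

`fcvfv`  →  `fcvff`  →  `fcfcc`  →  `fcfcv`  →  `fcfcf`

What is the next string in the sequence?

fcfvc

The successor of fcfcf increments the rightmost position that isn't already f and resets every position after it to c.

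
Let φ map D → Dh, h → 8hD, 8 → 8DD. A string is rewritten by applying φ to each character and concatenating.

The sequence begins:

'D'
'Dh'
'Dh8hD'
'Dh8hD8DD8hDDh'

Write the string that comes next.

Dh8hD8DD8hDDh8DDDhDh8DD8hDDhDh8hD

Replace each of the 13 characters of Dh8hD8DD8hDDh in place — Dh 8hD 8DD 8hD Dh 8DD Dh Dh 8DD 8hD Dh Dh 8hD — and concatenate.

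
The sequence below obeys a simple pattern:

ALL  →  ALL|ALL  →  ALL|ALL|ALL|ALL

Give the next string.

Each string is two copies of the previous one joined by '|'.
Doubling ALL|ALL|ALL|ALL with '|' between the halves:

ALL|ALL|ALL|ALL|ALL|ALL|ALL|ALL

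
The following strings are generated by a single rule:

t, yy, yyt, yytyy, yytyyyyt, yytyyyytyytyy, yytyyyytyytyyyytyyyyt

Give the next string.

From term 3 onward, concatenate the last term with the second-to-last: yy·t = yyt, yyt·yy = yytyy, …
So term 8 is yytyyyytyytyyyytyyyyt·yytyyyytyytyy.

yytyyyytyytyyyytyyyytyytyyyytyytyy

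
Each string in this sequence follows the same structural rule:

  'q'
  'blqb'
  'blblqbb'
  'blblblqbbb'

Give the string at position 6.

blblblblblqbbbbb

Every step adds bl to the front and b to the end of the previous string.
From blblblqbbb, 2 further steps: blblblqbbb → blblblblqbbbb → (answer).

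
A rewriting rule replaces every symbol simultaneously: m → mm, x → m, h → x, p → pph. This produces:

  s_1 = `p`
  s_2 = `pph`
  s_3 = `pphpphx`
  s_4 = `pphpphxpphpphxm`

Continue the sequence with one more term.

pphpphxpphpphxmpphpphxpphpphxmmm

φ(pphpphxpphpphxm) expands symbol-by-symbol to pph pph x pph pph x m pph pph x pph pph x m mm; joining the 15 pieces gives the next term.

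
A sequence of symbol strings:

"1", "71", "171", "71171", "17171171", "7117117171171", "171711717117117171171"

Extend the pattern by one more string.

7117117171171171711717117117171171

Each term (from the third on) is the two preceding terms concatenated in order: term 3 = 1·71 = 171.
Continuing: 7117117171171 · 171711717117117171171 gives term 8.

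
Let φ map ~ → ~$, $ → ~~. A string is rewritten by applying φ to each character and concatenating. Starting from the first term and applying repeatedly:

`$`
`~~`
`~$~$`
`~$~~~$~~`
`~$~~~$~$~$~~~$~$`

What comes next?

Rewriting the 16 symbols of ~$~~~$~$~$~~~$~$ one by one yields ~$ ~~ ~$ ~$ ~$ ~~ ~$ ~~ ~$ ~~ ~$ ~$ ~$ ~~ ~$ ~~; concatenated:

~$~~~$~$~$~~~$~~~$~~~$~$~$~~~$~~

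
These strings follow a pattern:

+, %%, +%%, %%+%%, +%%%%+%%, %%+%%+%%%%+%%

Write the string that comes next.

+%%%%+%%%%+%%+%%%%+%%

From term 3 onward, concatenate the second-to-last term with the last: +·%% = +%%, %%·+%% = %%+%%, …
The next term joins +%%%%+%% and %%+%%+%%%%+%%.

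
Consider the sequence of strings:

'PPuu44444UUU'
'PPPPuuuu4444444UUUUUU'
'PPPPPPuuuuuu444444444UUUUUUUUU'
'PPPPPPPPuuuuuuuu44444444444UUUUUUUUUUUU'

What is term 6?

PPPPPPPPPPPPuuuuuuuuuuuu444444444444444UUUUUUUUUUUUUUUUUU

Term n consists of 2n P's, followed by 2n u's, followed by 2n+3 4's, followed by 3n U's (n = 1, 2, …).
For term 6, n = 6, so the run lengths are 12, 12, 15, 18.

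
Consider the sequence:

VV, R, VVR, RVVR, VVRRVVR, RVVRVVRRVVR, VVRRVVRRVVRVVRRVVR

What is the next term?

Each term (from the third on) is the two preceding terms concatenated in order: term 3 = VV·R = VVR.
Continuing: RVVRVVRRVVR · VVRRVVRRVVRVVRRVVR gives term 8.

RVVRVVRRVVRVVRRVVRRVVRVVRRVVR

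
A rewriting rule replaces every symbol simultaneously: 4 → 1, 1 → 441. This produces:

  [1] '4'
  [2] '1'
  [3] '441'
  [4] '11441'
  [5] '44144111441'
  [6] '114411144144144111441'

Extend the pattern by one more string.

Applying the rule to each of the 21 symbols of 114411144144144111441 gives the pieces 441 441 1 1 441 441 441 1 1 441 1 1 441 1 1 441 441 441 1 1 441, which concatenate to the answer.

4414411144144144111441114411144144144111441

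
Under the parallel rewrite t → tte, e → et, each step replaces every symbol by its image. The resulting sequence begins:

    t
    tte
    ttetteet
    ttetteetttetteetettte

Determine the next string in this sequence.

ttetteetttetteetetttettetteetttetteetettteetttettetteet

Replace each of the 21 characters of ttetteetttetteetettte in place — tte tte et tte tte et et tte tte tte et tte tte et et tte et tte tte tte et — and concatenate.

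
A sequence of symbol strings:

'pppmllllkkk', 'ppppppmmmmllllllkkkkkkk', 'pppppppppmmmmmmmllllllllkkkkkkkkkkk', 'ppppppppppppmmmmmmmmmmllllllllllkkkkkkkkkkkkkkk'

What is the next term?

pppppppppppppppmmmmmmmmmmmmmllllllllllllkkkkkkkkkkkkkkkkkkk

Reading off run lengths: p runs 3, 6, 9, 12; m runs 1, 4, 7, 10; l runs 4, 6, 8, 10; k runs 3, 7, 11, 15 — each is linear in n (n = 1, 2, …).
At n = 5 the blocks have lengths 15, 13, 12, 19.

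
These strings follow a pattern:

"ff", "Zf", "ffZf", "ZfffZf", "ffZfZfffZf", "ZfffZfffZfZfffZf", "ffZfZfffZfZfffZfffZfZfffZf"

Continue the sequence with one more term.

This is a Fibonacci-style word recurrence s(k) = s(k−2)·s(k−1): e.g. ff·Zf = ffZf.
So term 8 is ZfffZfffZfZfffZf·ffZfZfffZfZfffZfffZfZfffZf.

ZfffZfffZfZfffZfffZfZfffZfZfffZfffZfZfffZf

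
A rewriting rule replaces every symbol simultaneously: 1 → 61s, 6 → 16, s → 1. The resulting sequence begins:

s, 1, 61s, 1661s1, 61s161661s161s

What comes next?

Rewriting the 14 symbols of 61s161661s161s one by one yields 16 61s 1 61s 16 61s 16 16 61s 1 61s 16 61s 1; concatenated:

1661s161s1661s161661s161s1661s1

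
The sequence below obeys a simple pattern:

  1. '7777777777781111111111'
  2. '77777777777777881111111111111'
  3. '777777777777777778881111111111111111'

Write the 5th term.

77777777777777777777777888881111111111111111111111

Reading off run lengths: 7 runs 11, 14, 17; 8 runs 1, 2, 3; 1 runs 10, 13, 16 — each is linear in n, where the shown terms are n = 3, 4, 5.
At n = 7 the blocks have lengths 23, 5, 22.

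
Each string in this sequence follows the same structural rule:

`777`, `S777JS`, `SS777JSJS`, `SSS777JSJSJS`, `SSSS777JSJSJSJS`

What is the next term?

SSSSS777JSJSJSJSJS

Each term wraps the previous one in S on the left and JS on the right.
One more step from SSSS777JSJSJSJS gives the answer.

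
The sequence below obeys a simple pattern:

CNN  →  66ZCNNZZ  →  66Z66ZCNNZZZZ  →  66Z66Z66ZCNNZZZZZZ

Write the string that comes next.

Each term wraps the previous one in 66Z on the left and ZZ on the right.
One more step from 66Z66Z66ZCNNZZZZZZ gives the answer.

66Z66Z66Z66ZCNNZZZZZZZZ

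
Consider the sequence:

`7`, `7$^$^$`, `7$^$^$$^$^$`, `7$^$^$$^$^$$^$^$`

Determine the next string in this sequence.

Each term is the previous one with $^$^$ appended.
So the next term is 7$^$^$$^$^$$^$^$·$^$^$.

7$^$^$$^$^$$^$^$$^$^$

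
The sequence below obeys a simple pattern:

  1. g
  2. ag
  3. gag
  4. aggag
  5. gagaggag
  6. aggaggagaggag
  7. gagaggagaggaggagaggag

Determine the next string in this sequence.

aggaggagaggaggagaggagaggaggagaggag

From term 3 onward, concatenate the second-to-last term with the last: g·ag = gag, ag·gag = aggag, …
So term 8 is aggaggagaggag·gagaggagaggaggagaggag.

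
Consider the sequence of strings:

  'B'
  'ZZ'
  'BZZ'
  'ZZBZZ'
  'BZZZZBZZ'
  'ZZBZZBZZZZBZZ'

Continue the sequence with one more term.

BZZZZBZZZZBZZBZZZZBZZ

Each term (from the third on) is the two preceding terms concatenated in order: term 3 = B·ZZ = BZZ.
So term 7 is BZZZZBZZ·ZZBZZBZZZZBZZ.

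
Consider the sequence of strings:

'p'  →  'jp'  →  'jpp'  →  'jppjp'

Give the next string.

This is a Fibonacci-style word recurrence s(k) = s(k−1)·s(k−2): e.g. jp·p = jpp.
The next term joins jppjp and jpp.

jppjpjpp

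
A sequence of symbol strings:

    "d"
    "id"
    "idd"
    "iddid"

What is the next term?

iddididd

From term 3 onward, concatenate the last term with the second-to-last: id·d = idd, idd·id = iddid, …
The next term joins iddid and idd.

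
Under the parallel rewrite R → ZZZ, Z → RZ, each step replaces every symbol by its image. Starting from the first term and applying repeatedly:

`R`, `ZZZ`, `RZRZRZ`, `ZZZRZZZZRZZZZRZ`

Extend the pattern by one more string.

Replace each of the 15 characters of ZZZRZZZZRZZZZRZ in place — RZ RZ RZ ZZZ RZ RZ RZ RZ ZZZ RZ RZ RZ RZ ZZZ RZ — and concatenate.

RZRZRZZZZRZRZRZRZZZZRZRZRZRZZZZRZ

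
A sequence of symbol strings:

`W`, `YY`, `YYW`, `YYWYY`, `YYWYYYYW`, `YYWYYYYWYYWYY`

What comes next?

From term 3 onward, concatenate the last term with the second-to-last: YY·W = YYW, YYW·YY = YYWYY, …
So term 7 is YYWYYYYWYYWYY·YYWYYYYW.

YYWYYYYWYYWYYYYWYYYYW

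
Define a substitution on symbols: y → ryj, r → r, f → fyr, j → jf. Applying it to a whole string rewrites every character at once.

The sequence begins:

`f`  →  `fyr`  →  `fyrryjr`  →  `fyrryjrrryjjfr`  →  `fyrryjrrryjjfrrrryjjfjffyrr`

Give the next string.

φ(fyrryjrrryjjfrrrryjjfjffyrr) expands symbol-by-symbol to fyr ryj r r ryj jf r r r ryj jf jf fyr r r r r ryj jf jf fyr jf fyr fyr ryj r r; joining the 27 pieces gives the next term.

fyrryjrrryjjfrrrryjjfjffyrrrrrryjjfjffyrjffyrfyrryjrr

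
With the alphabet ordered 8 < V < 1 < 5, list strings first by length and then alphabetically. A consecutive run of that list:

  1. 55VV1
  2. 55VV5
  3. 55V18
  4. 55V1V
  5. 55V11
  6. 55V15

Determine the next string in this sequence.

Treat 55V15 as a base-4 numeral over the given alphabet and add one, carrying through any trailing 5's.

55V58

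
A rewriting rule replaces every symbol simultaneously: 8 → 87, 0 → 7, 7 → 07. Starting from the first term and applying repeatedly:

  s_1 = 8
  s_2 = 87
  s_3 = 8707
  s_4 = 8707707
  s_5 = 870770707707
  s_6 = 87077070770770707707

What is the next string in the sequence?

φ(87077070770770707707) expands symbol-by-symbol to 87 07 7 07 07 7 07 7 07 07 7 07 07 7 07 7 07 07 7 07; joining the 20 pieces gives the next term.

870770707707707077070770770707707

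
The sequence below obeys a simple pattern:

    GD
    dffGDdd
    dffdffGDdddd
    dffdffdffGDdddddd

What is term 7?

Every step adds dff to the front and dd to the end of the previous string.
From dffdffdffGDdddddd, 3 further steps: dffdffdffGDdddddd → dffdffdffdffGDdddddddd → dffdffdffdffdffGDdddddddddd → (answer).

dffdffdffdffdffdffGDdddddddddddd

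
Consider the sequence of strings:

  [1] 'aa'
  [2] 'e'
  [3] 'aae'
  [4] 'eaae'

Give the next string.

This is a Fibonacci-style word recurrence s(k) = s(k−2)·s(k−1): e.g. aa·e = aae.
The next term joins aae and eaae.

aaeeaae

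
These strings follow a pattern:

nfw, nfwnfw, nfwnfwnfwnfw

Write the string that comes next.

Every step duplicates the string.
Doubling nfwnfwnfwnfw:

nfwnfwnfwnfwnfwnfwnfwnfw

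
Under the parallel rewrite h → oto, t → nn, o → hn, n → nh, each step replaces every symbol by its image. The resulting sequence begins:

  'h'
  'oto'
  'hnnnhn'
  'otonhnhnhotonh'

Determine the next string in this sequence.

φ(otonhnhnhotonh) expands symbol-by-symbol to hn nn hn nh oto nh oto nh oto hn nn hn nh oto; joining the 14 pieces gives the next term.

hnnnhnnhotonhotonhotohnnnhnnhoto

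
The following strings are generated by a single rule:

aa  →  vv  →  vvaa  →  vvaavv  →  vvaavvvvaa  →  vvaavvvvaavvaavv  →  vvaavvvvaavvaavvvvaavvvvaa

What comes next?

Each term (from the third on) is the previous term followed by the one before it: term 3 = vv·aa = vvaa.
The next term joins vvaavvvvaavvaavvvvaavvvvaa and vvaavvvvaavvaavv.

vvaavvvvaavvaavvvvaavvvvaavvaavvvvaavvaavv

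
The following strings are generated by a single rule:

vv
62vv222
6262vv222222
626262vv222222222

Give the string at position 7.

626262626262vv222222222222222222

Every step adds 62 to the front and 222 to the end of the previous string.
From 626262vv222222222, 3 further steps: 626262vv222222222 → 62626262vv222222222222 → 6262626262vv222222222222222 → (answer).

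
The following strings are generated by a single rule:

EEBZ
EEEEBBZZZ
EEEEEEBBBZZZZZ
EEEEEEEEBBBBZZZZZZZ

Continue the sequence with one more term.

EEEEEEEEEEBBBBBZZZZZZZZZ

The n-th term is 2n E's then n B's then 2n-1 Z's (n = 1, 2, …).
Setting n = 5 gives 10, 5, 9 characters in each block.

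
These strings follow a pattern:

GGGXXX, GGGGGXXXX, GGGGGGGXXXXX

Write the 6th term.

The n-th term is 2n-1 G's then n+1 X's, where the shown terms are n = 2, 3, 4.
Setting n = 7 gives 13, 8 characters in each block.

GGGGGGGGGGGGGXXXXXXXX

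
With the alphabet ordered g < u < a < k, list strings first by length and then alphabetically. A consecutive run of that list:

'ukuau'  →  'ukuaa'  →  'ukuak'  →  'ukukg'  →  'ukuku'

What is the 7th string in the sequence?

Advancing 2 positions from ukuku through ukuku → ukuka reaches term 7.

ukukk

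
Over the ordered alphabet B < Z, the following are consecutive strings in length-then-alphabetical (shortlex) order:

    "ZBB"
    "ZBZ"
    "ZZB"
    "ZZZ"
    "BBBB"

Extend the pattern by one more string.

Find the rightmost character of BBBB below Z, bump it to the next letter, and reset everything to its right to B.

BBBZ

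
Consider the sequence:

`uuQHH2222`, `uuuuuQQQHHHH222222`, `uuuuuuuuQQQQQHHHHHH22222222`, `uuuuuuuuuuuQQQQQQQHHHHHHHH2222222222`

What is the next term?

Term n consists of 3n-1 u's, followed by 2n-1 Q's, followed by 2n H's, followed by 2n+2 2's (n = 1, 2, …).
At n = 5 the blocks have lengths 14, 9, 10, 12.

uuuuuuuuuuuuuuQQQQQQQQQHHHHHHHHHH222222222222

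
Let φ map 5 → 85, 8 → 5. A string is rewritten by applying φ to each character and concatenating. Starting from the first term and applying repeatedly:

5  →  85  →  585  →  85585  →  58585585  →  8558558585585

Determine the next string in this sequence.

Rewriting the 13 symbols of 8558558585585 one by one yields 5 85 85 5 85 85 5 85 5 85 85 5 85; concatenated:

585855858558558585585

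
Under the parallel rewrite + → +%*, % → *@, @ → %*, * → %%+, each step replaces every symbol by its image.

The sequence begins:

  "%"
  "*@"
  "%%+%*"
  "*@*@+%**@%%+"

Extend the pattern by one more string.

%%+%*%%+%*+%**@%%+%%+%**@*@+%*

Rewriting each symbol of *@*@+%**@%%+: *→%%+, @→%*, *→%%+, @→%*, +→+%*, %→*@, *→%%+, *→%%+, @→%*, %→*@, %→*@, +→+%*, which concatenates to %%+ %* %%+ %* +%* *@ %%+ %%+ %* *@ *@ +%*.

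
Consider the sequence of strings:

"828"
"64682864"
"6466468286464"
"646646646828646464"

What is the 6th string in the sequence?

Every step adds 646 to the front and 64 to the end of the previous string.
From 646646646828646464, 2 further steps: 646646646828646464 → 64664664664682864646464 → (answer).

6466466466466468286464646464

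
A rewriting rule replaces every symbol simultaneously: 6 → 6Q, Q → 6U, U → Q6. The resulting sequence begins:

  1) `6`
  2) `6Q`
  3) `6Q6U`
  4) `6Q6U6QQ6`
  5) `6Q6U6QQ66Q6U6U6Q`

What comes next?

Replace each of the 16 characters of 6Q6U6QQ66Q6U6U6Q in place — 6Q 6U 6Q Q6 6Q 6U 6U 6Q 6Q 6U 6Q Q6 6Q Q6 6Q 6U — and concatenate.

6Q6U6QQ66Q6U6U6Q6Q6U6QQ66QQ66Q6U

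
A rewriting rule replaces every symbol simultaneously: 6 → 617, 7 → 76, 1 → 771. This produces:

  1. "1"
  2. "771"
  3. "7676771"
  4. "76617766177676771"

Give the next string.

Applying the rule to each of the 17 symbols of 76617766177676771 gives the pieces 76 617 617 771 76 76 617 617 771 76 76 617 76 617 76 76 771, which concatenate to the answer.

7661761777176766176177717676617766177676771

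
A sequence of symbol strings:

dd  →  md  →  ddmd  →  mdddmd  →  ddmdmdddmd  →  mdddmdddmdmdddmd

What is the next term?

ddmdmdddmdmdddmdddmdmdddmd

From term 3 onward, concatenate the second-to-last term with the last: dd·md = ddmd, md·ddmd = mdddmd, …
The next term joins ddmdmdddmd and mdddmdddmdmdddmd.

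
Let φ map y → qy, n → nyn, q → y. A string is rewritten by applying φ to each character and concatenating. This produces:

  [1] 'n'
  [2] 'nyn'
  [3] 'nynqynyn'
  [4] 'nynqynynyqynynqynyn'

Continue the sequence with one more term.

Rewriting the 19 symbols of nynqynynyqynynqynyn one by one yields nyn qy nyn y qy nyn qy nyn qy y qy nyn qy nyn y qy nyn qy nyn; concatenated:

nynqynynyqynynqynynqyyqynynqynynyqynynqynyn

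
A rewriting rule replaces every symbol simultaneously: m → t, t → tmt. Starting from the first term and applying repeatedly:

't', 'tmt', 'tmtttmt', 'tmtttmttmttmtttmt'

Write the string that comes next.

φ(tmtttmttmttmtttmt) expands symbol-by-symbol to tmt t tmt tmt tmt t tmt tmt t tmt tmt t tmt tmt tmt t tmt; joining the 17 pieces gives the next term.

tmtttmttmttmtttmttmtttmttmtttmttmttmtttmt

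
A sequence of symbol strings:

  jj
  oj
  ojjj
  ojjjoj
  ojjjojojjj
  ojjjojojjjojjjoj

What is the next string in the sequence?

Each term (from the third on) is the previous term followed by the one before it: term 3 = oj·jj = ojjj.
So term 7 is ojjjojojjjojjjoj·ojjjojojjj.

ojjjojojjjojjjojojjjojojjj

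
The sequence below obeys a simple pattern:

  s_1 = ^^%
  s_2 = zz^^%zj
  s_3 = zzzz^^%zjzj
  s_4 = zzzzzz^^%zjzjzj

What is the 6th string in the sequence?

s(k+1) = zz·s(k)·zj, so each term gains zz as a prefix and zj as a suffix.
From zzzzzz^^%zjzjzj, 2 further steps: zzzzzz^^%zjzjzj → zzzzzzzz^^%zjzjzjzj → (answer).

zzzzzzzzzz^^%zjzjzjzjzj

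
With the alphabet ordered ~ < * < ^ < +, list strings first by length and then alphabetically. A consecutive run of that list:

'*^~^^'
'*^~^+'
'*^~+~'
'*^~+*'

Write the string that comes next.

*^~+^

Treat *^~+* as a base-4 numeral over the given alphabet and add one, carrying through any trailing +'s.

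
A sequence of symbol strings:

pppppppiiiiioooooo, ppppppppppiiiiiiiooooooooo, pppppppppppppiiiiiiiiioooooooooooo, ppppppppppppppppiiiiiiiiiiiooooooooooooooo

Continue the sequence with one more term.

pppppppppppppppppppiiiiiiiiiiiiioooooooooooooooooo

The n-th term is 3n+1 p's then 2n+1 i's then 3n o's, where the shown terms are n = 2, 3, 4, 5.
Setting n = 6 gives 19, 13, 18 characters in each block.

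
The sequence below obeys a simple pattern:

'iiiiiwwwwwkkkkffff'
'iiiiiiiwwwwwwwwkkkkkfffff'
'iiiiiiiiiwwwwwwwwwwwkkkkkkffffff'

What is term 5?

iiiiiiiiiiiiiwwwwwwwwwwwwwwwwwkkkkkkkkffffffff

Reading off run lengths: i runs 5, 7, 9; w runs 5, 8, 11; k runs 4, 5, 6; f runs 4, 5, 6 — each is linear in n, where the shown terms are n = 2, 3, 4.
Setting n = 6 gives 13, 17, 8, 8 characters in each block.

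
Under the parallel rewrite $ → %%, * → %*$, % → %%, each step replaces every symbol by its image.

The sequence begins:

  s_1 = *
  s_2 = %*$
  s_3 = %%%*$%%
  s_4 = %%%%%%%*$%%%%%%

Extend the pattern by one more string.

φ(%%%%%%%*$%%%%%%) expands symbol-by-symbol to %% %% %% %% %% %% %% %*$ %% %% %% %% %% %% %%; joining the 15 pieces gives the next term.

%%%%%%%%%%%%%%%*$%%%%%%%%%%%%%%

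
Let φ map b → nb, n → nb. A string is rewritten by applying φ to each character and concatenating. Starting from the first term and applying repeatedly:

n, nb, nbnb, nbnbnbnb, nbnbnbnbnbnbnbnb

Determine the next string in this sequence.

nbnbnbnbnbnbnbnbnbnbnbnbnbnbnbnb

Applying the rule to each of the 16 symbols of nbnbnbnbnbnbnbnb gives the pieces nb nb nb nb nb nb nb nb nb nb nb nb nb nb nb nb, which concatenate to the answer.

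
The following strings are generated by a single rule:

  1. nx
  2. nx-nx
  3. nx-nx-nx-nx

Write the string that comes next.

nx-nx-nx-nx-nx-nx-nx-nx

Every step duplicates the string with '-' between the halves.
So the next term is two copies of nx-nx-nx-nx with '-' between the halves.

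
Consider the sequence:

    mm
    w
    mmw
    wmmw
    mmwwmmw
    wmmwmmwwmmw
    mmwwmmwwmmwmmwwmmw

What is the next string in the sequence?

wmmwmmwwmmwmmwwmmwwmmwmmwwmmw

From term 3 onward, concatenate the second-to-last term with the last: mm·w = mmw, w·mmw = wmmw, …
So term 8 is wmmwmmwwmmw·mmwwmmwwmmwmmwwmmw.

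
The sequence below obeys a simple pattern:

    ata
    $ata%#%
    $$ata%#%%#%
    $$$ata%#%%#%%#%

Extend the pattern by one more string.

$$$$ata%#%%#%%#%%#%

Each term wraps the previous one in $ on the left and %#% on the right.
One more step from $$$ata%#%%#%%#% gives the answer.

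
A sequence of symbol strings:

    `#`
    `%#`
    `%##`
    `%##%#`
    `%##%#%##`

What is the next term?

%##%#%##%##%#

Each term (from the third on) is the previous term followed by the one before it: term 3 = %#·# = %##.
The next term joins %##%#%## and %##%#.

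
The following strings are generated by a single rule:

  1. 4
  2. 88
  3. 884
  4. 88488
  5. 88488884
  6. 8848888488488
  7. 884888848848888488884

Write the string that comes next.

8848888488488884888848848888488488

Each term (from the third on) is the previous term followed by the one before it: term 3 = 88·4 = 884.
Continuing: 884888848848888488884 · 8848888488488 gives term 8.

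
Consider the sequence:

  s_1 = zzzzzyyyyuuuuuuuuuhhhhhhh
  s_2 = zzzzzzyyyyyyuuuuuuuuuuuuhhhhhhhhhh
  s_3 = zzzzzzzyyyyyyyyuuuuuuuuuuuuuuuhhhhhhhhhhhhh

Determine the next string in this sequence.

zzzzzzzzyyyyyyyyyyuuuuuuuuuuuuuuuuuuhhhhhhhhhhhhhhhh

Each string has the form z^{n+3} y^{2n} u^{3n+3} h^{3n+1}, where the shown terms are n = 2, 3, 4.
Setting n = 5 gives 8, 10, 18, 16 characters in each block.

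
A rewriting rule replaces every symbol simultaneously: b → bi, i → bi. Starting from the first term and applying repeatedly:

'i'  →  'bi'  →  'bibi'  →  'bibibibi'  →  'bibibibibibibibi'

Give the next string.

Applying the rule to each of the 16 symbols of bibibibibibibibi gives the pieces bi bi bi bi bi bi bi bi bi bi bi bi bi bi bi bi, which concatenate to the answer.

bibibibibibibibibibibibibibibibi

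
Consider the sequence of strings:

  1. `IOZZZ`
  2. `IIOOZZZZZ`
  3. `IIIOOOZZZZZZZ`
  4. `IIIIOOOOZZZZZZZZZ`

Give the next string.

IIIIIOOOOOZZZZZZZZZZZ

The n-th term is n I's then n O's then 2n+1 Z's (n = 1, 2, …).
For the next term, n = 5, so the run lengths are 5, 5, 11.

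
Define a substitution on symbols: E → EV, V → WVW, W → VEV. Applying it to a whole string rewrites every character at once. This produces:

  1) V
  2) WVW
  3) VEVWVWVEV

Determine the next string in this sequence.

Apply φ to VEVWVWVEV symbol by symbol: V→WVW, E→EV, V→WVW, W→VEV, V→WVW, W→VEV, V→WVW, E→EV, V→WVW; joined: WVW EV WVW VEV WVW VEV WVW EV WVW.

WVWEVWVWVEVWVWVEVWVWEVWVW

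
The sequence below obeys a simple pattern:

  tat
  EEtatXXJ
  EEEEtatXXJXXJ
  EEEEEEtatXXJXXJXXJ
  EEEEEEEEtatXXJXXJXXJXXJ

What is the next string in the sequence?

EEEEEEEEEEtatXXJXXJXXJXXJXXJ

Each term wraps the previous one in EE on the left and XXJ on the right.
One more step from EEEEEEEEtatXXJXXJXXJXXJ gives the answer.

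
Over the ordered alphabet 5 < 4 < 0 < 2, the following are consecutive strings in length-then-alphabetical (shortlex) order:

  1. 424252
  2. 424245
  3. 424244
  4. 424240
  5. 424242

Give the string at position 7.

424204

Continuing the enumeration 2 steps past 424242: 424242 → 424205 → (answer).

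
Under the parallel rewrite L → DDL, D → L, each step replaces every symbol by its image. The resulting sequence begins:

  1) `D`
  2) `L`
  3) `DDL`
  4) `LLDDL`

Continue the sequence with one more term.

DDLDDLLLDDL

Expanding LLDDL: L→DDL, L→DDL, D→L, D→L, L→DDL. Concatenated: DDL DDL L L DDL.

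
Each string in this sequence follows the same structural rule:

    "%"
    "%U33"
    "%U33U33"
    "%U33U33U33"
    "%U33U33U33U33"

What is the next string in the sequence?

Each term is the previous one with U33 appended.
So the next term is %U33U33U33U33·U33.

%U33U33U33U33U33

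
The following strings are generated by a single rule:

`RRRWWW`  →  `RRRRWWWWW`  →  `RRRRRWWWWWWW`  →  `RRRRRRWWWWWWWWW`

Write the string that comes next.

The n-th term is n+1 R's then 2n-1 W's, where the shown terms are n = 2, 3, 4, 5.
At n = 6 the blocks have lengths 7, 11.

RRRRRRRWWWWWWWWWWW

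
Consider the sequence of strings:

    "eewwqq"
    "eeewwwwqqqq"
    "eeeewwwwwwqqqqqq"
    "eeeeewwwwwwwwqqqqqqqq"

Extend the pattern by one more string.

The n-th term is n+1 e's then 2n w's then 2n q's (n = 1, 2, …).
For the next term, n = 5, so the run lengths are 6, 10, 10.

eeeeeewwwwwwwwwwqqqqqqqqqq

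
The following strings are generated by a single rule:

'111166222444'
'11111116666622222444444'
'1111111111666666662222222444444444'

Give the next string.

The n-th term is 3n+1 1's then 3n-1 6's then 2n+1 2's then 3n 4's (n = 1, 2, …).
Setting n = 4 gives 13, 11, 9, 12 characters in each block.

111111111111166666666666222222222444444444444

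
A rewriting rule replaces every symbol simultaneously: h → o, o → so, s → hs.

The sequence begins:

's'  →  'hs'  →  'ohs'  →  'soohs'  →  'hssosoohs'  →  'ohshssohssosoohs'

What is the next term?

Rewriting the 16 symbols of ohshssohssosoohs one by one yields so o hs o hs hs so o hs hs so hs so so o hs; concatenated:

soohsohshssoohshssohssosoohs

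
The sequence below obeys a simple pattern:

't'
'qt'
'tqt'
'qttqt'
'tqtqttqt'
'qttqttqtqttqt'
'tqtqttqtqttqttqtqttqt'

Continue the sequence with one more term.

This is a Fibonacci-style word recurrence s(k) = s(k−2)·s(k−1): e.g. t·qt = tqt.
Continuing: qttqttqtqttqt · tqtqttqtqttqttqtqttqt gives term 8.

qttqttqtqttqttqtqttqtqttqttqtqttqt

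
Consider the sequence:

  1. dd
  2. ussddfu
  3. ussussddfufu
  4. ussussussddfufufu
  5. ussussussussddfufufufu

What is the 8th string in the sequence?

Every step adds uss to the front and fu to the end of the previous string.
From ussussussussddfufufufu, 3 further steps: ussussussussddfufufufu → ussussussussussddfufufufufu → ussussussussussussddfufufufufufu → (answer).

ussussussussussussussddfufufufufufufu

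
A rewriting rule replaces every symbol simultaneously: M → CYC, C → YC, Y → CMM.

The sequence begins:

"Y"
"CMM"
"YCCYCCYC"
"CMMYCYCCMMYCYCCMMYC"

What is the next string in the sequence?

Replace each of the 19 characters of CMMYCYCCMMYCYCCMMYC in place — YC CYC CYC CMM YC CMM YC YC CYC CYC CMM YC CMM YC YC CYC CYC CMM YC — and concatenate.

YCCYCCYCCMMYCCMMYCYCCYCCYCCMMYCCMMYCYCCYCCYCCMMYC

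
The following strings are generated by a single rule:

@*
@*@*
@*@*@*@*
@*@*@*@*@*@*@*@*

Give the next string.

Each string is two copies of the previous one concatenated.
So the next term is two copies of @*@*@*@*@*@*@*@*.

@*@*@*@*@*@*@*@*@*@*@*@*@*@*@*@*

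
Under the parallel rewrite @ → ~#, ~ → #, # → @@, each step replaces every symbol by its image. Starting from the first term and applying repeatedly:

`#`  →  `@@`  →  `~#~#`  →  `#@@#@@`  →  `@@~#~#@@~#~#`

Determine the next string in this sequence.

Apply φ to @@~#~#@@~#~# symbol by symbol: @→~#, @→~#, ~→#, #→@@, ~→#, #→@@, @→~#, @→~#, ~→#, #→@@, ~→#, #→@@; joined: ~# ~# # @@ # @@ ~# ~# # @@ # @@.

~#~##@@#@@~#~##@@#@@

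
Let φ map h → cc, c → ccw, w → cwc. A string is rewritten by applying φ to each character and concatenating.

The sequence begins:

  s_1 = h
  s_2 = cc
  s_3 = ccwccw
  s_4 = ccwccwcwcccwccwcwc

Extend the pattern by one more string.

ccwccwcwcccwccwcwcccwcwcccwccwccwcwcccwccwcwcccwcwcccw

Applying the rule to each of the 18 symbols of ccwccwcwcccwccwcwc gives the pieces ccw ccw cwc ccw ccw cwc ccw cwc ccw ccw ccw cwc ccw ccw cwc ccw cwc ccw, which concatenate to the answer.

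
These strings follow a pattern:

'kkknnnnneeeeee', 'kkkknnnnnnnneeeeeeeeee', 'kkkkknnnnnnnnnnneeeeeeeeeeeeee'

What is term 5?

The n-th term is n+2 k's then 3n+2 n's then 4n+2 e's (n = 1, 2, …).
For term 5, n = 5, so the run lengths are 7, 17, 22.

kkkkkkknnnnnnnnnnnnnnnnneeeeeeeeeeeeeeeeeeeeee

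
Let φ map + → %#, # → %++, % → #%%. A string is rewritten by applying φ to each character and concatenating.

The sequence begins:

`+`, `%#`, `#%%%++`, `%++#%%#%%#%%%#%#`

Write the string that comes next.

Applying the rule to each of the 16 symbols of %++#%%#%%#%%%#%# gives the pieces #%% %# %# %++ #%% #%% %++ #%% #%% %++ #%% #%% #%% %++ #%% %++, which concatenate to the answer.

#%%%#%#%++#%%#%%%++#%%#%%%++#%%#%%#%%%++#%%%++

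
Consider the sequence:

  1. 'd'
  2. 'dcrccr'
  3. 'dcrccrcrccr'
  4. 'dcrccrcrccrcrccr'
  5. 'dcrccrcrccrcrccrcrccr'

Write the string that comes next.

Each term is the previous one with crccr appended.
Applying this once more to dcrccrcrccrcrccrcrccr:

dcrccrcrccrcrccrcrccrcrccr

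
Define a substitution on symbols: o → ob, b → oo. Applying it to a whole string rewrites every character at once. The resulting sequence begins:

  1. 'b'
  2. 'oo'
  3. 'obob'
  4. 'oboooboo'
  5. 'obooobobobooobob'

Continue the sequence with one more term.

Rewriting the 16 symbols of obooobobobooobob one by one yields ob oo ob ob ob oo ob oo ob oo ob ob ob oo ob oo; concatenated:

oboooboboboooboooboooboboboooboo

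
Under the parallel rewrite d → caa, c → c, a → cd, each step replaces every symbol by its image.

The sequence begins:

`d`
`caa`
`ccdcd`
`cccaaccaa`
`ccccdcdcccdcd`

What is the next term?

cccccaaccaaccccaaccaa

Replace each of the 13 characters of ccccdcdcccdcd in place — c c c c caa c caa c c c caa c caa — and concatenate.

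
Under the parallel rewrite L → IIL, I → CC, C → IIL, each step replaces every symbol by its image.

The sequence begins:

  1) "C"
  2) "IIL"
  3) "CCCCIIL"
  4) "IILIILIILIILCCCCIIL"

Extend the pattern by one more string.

Replace each of the 19 characters of IILIILIILIILCCCCIIL in place — CC CC IIL CC CC IIL CC CC IIL CC CC IIL IIL IIL IIL IIL CC CC IIL — and concatenate.

CCCCIILCCCCIILCCCCIILCCCCIILIILIILIILIILCCCCIIL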